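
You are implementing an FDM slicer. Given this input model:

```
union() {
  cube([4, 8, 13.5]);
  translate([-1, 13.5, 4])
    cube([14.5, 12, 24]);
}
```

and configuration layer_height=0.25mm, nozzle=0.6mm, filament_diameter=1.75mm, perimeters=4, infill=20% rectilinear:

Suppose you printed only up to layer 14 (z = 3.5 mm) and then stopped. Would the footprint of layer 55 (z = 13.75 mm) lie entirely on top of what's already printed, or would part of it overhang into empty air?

part overhangs

Compare the two slices. At z = 3.5: the 4×8 cube contributes its full rectangle (area 32.00 mm²); the cube at (-1, 13.5) does not reach this height (z outside [4, 28]); Taking the union: only the 4×8 cube is present, so the union is just that shape — area = 32.00 mm². At z = 13.75: the cube is not intersected at this z (z outside [0, 13.5]); the 14.5×12 cube at (-1, 13.5) contributes its full rectangle (area 174.00 mm²); Combining (union): only the 14.5×12 cube at (-1, 13.5) is present, so the union is just that shape — area = 174.00 mm². Checking containment: at z = 13.75 the cross-section extends beyond the z = 3.5 cross-section by about 174.00 mm².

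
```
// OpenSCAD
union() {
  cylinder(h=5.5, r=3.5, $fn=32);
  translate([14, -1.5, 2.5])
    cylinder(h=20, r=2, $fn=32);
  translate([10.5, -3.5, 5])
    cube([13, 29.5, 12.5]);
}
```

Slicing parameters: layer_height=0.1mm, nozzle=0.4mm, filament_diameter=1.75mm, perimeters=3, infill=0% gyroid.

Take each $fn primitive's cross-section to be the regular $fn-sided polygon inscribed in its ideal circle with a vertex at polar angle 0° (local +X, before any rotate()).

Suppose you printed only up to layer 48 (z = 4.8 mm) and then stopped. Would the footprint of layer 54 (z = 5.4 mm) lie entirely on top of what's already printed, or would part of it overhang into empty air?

part overhangs

Compare the two slices. At z = 4.8: the cylinder: section is a regular 32-gon, circumradius r=3.5 (area = (32/2)·3.500²·sin(360°/32) = 38.24 mm²); the r=2 cylinder at (14, -1.5) contributes a regular 32-gon of circumradius 2 (area = (32/2)·2.000²·sin(360°/32) = 12.49 mm²); the cube at (10.5, -3.5) is absent (z outside [5, 17.5]); Taking the union: the 2 present regions are separate (no shared area or edge), so areas and boundary lengths simply add and each stays a separate island — area = 50.72 mm². At z = 5.4: the r=3.5 cylinder gives a regular 32-gon of circumradius 3.5 (constant along its height) (area = (32/2)·3.500²·sin(360°/32) = 38.24 mm²); the r=2 cylinder at (14, -1.5) gives a regular 32-gon of circumradius 2 (constant along its height) (area = (32/2)·2.000²·sin(360°/32) = 12.49 mm²); the 13×29.5 cube at (10.5, -3.5) contributes its full rectangle (area 383.50 mm²); Merging all regions: the regions partially overlap — summed areas 434.22 mm² minus the doubly-counted overlap 12.49 mm² gives 421.74 mm² — area = 421.74 mm². Checking containment: at z = 5.4 the cross-section extends beyond the z = 4.8 cross-section by about 371.01 mm².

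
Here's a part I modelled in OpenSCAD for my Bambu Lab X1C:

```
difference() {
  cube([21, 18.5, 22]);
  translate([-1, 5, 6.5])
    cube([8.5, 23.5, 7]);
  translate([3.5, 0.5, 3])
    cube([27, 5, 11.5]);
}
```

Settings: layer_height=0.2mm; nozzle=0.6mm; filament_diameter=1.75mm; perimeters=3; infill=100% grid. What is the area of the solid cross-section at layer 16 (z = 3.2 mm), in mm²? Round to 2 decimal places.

301.00 mm²

At z = 3.2 mm: the cube is present — its section is the full 21×18.5 rectangle (area 388.50 mm²); the cube at (-1, 5) is not intersected at this z (z outside [6.5, 13.5]); the cube at (3.5, 0.5) is present — its section is the full 27×5 rectangle (area 135.00 mm²); After the difference (first − rest): starting from the 21×18.5 cube (388.50 mm²), the 27×5 cube at (3.5, 0.5) partially overlaps it — only the 87.50 mm² overlap (of its 135.00 mm²) is removed, clipping the outline — area = 301.00 mm². Overall, the cross-section is a single solid region. Net area = 301.00 mm².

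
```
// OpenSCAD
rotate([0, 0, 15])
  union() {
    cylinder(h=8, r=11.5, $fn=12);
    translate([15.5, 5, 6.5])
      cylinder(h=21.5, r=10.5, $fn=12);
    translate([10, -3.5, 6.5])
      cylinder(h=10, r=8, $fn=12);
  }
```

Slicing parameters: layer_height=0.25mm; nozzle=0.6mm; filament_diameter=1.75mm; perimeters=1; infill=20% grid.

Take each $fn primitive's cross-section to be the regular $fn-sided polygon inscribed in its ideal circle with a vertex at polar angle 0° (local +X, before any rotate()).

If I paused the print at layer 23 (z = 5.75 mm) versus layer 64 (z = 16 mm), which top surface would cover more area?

Layer 23 (z = 5.75): the r=11.5 cylinder gives a regular 12-gon of circumradius 11.5 (constant along its height) (area = (12/2)·11.500²·sin(360°/12) = 396.75 mm²); the cylinder at (15.5, 5) is not intersected at this z (z outside [6.5, 28]); the cylinder at (10, -3.5) is not intersected at this z (z outside [6.5, 16.5]); Combining (union): only the r=11.5 cylinder is present, so the union is just that shape — area = 396.75 mm²; (whole slice rotated 15° about Z — lengths, areas and connectivity unchanged). So its area = 396.75 mm². Layer 64 (z = 16): the cylinder is not intersected at this z (z outside [0, 8]); the cylinder at (15.5, 5): section is a regular 12-gon, circumradius r=10.5 (area = (12/2)·10.500²·sin(360°/12) = 330.75 mm²); the r=8 cylinder at (10, -3.5) gives a regular 12-gon of circumradius 8 (constant along its height) (area = (12/2)·8.000²·sin(360°/12) = 192.00 mm²); Taking the union: the regions partially overlap — summed areas 522.75 mm² minus the doubly-counted overlap 82.33 mm² gives 440.42 mm² — area = 440.42 mm²; (whole slice rotated 15° about Z — lengths, areas and connectivity unchanged). So its area = 440.42 mm². Layer 64 is larger (440.42 vs 396.75 mm²).

layer 64 (z = 16 mm)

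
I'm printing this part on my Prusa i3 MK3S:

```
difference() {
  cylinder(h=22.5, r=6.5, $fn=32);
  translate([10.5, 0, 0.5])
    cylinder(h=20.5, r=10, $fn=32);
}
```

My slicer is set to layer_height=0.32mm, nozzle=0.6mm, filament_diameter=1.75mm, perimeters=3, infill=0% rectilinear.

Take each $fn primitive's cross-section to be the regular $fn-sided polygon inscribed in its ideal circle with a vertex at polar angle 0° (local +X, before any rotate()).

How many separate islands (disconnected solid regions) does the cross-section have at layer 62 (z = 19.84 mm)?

1

At z = 19.84 mm: the r=6.5 cylinder contributes a regular 32-gon of circumradius 6.5; the r=10 cylinder at (10.5, 0) gives a regular 32-gon of circumradius 10 (constant along its height); Subtracting the remaining from the first: starting from the r=6.5 cylinder, the r=10 cylinder at (10.5, 0) partially overlaps it — only the 50.32 mm² overlap (of its 312.14 mm²) is removed, clipping the outline — 1 connected region. Overall, the cross-section is a single solid region. Island count = 1.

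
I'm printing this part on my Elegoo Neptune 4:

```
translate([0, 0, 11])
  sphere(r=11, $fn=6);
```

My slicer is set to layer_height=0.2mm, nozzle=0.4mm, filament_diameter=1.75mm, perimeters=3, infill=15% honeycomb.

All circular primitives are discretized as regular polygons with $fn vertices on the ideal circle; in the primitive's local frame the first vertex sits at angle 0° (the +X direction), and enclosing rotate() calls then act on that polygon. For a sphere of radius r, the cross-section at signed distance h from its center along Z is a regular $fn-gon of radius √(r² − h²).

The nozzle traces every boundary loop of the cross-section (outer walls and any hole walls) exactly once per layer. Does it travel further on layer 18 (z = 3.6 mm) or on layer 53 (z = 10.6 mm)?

layer 53 (z = 10.6 mm)

Layer 18 (z = 3.6): the r=11 sphere slices to a regular 6-gon of circumradius 8.139 (√(r²−h²) with h=7.4 from center) (perimeter = 2·6·8.139·sin(180°/6) = 48.83 mm). So its perimeter = 48.83 mm. Layer 53 (z = 10.6): the sphere: section is a regular 6-gon, circumradius = √(r²−h²) = √(11²−0.4²) = 10.993 (perimeter = 2·6·10.993·sin(180°/6) = 65.96 mm). So its perimeter = 65.96 mm. Layer 53 is larger (65.96 vs 48.83 mm).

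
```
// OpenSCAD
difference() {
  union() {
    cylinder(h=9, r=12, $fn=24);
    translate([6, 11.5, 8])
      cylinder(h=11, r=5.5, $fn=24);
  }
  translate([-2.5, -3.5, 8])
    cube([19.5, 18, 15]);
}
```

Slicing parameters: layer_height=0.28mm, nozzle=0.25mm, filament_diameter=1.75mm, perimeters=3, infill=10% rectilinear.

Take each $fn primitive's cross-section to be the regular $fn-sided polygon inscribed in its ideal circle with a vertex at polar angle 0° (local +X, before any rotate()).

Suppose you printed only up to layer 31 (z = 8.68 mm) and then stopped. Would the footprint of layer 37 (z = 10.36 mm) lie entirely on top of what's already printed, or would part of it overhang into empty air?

entirely on top

Compare the two slices. At z = 8.68: the r=12 cylinder contributes a regular 24-gon of circumradius 12 (area = (24/2)·12.000²·sin(360°/24) = 447.24 mm²); the r=5.5 cylinder at (6, 11.5) gives a regular 24-gon of circumradius 5.5 (constant along its height) (area = (24/2)·5.500²·sin(360°/24) = 93.95 mm²); Taking the union: the regions partially overlap — summed areas 541.19 mm² minus the doubly-counted overlap 31.58 mm² gives 509.61 mm² — area = 509.61 mm²; the 19.5×18 cube at (-2.5, -3.5) contributes its full rectangle (area 351.00 mm²); Subtracting the remaining from the first: starting from that combined region (509.61 mm²), the 19.5×18 cube at (-2.5, -3.5) partially overlaps it — only the 237.81 mm² overlap (of its 351.00 mm²) is removed, clipping the outline — area = 271.80 mm². At z = 10.36: the cylinder is absent (z outside [0, 9]); the r=5.5 cylinder at (6, 11.5) contributes a regular 24-gon of circumradius 5.5 (area = (24/2)·5.500²·sin(360°/24) = 93.95 mm²); Combining (union): only the r=5.5 cylinder at (6, 11.5) is present, so the union is just that shape — area = 93.95 mm²; the cube at (-2.5, -3.5) is present — its section is the full 19.5×18 rectangle (area 351.00 mm²); Subtracting the remaining from the first: starting from that combined region (93.95 mm²), the 19.5×18 cube at (-2.5, -3.5) partially overlaps it — only the 78.07 mm² overlap (of its 351.00 mm²) is removed, clipping the outline — area = 15.88 mm². Checking containment: the cross-section at z = 10.36 is a subset of the cross-section at z = 8.68.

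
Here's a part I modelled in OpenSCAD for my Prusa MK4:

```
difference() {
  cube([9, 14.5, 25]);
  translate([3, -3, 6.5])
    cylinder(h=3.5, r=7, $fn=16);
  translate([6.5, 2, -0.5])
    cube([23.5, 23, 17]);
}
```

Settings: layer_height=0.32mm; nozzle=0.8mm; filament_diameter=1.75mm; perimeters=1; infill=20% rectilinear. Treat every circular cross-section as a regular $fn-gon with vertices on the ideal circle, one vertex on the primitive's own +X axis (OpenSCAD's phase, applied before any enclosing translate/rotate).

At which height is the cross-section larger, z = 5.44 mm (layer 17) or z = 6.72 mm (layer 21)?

Layer 17 (z = 5.44): the cube is present — its section is the full 9×14.5 rectangle (area 130.50 mm²); the cylinder at (3, -3) is not intersected at this z (z outside [6.5, 10]); the cube at (6.5, 2) is present — its section is the full 23.5×23 rectangle (area 540.50 mm²); Subtracting the remaining from the first: starting from the 9×14.5 cube (130.50 mm²), the 23.5×23 cube at (6.5, 2) partially overlaps it — only the 31.25 mm² overlap (of its 540.50 mm²) is removed, clipping the outline — area = 99.25 mm². So its area = 99.25 mm². Layer 21 (z = 6.72): the 9×14.5 cube contributes its full rectangle (area 130.50 mm²); the r=7 cylinder at (3, -3) gives a regular 16-gon of circumradius 7 (constant along its height) (area = (16/2)·7.000²·sin(360°/16) = 150.01 mm²); the 23.5×23 cube at (6.5, 2) contributes its full rectangle (area 540.50 mm²); After the difference (first − rest): starting from the 9×14.5 cube (130.50 mm²), the r=7 cylinder at (3, -3) partially overlaps it — only the 28.46 mm² overlap (of its 150.01 mm²) is removed, clipping the outline; the 23.5×23 cube at (6.5, 2) partially overlaps it — only the 30.62 mm² overlap (of its 540.50 mm²) is removed, clipping the outline — area = 71.43 mm². So its area = 71.43 mm². Layer 17 is larger (99.25 vs 71.43 mm²).

layer 17 (z = 5.44 mm)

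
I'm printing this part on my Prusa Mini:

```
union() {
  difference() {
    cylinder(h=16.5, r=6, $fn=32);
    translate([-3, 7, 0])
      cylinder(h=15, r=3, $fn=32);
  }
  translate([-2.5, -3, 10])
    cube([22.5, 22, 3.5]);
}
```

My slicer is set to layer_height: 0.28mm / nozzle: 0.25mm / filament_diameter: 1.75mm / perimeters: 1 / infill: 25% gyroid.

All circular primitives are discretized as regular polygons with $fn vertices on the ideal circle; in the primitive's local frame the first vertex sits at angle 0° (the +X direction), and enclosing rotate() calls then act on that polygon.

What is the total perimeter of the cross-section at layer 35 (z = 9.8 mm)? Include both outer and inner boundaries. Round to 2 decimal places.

At z = 9.8 mm: the r=6 cylinder contributes a regular 32-gon of circumradius 6 (perimeter = 2·32·6.000·sin(180°/32) = 37.64 mm); the r=3 cylinder at (-3, 7) gives a regular 32-gon of circumradius 3 (constant along its height) (perimeter = 2·32·3.000·sin(180°/32) = 18.82 mm); Taking the first minus the rest: starting from the r=6 cylinder, the r=3 cylinder at (-3, 7) partially overlaps it — only the 4.05 mm² overlap (of its 28.09 mm²) is removed, clipping the outline — boundary = 38.08 mm; the cube at (-2.5, -3) does not reach this height (z outside [10, 13.5]); Taking the union: only that combined region is present, so the union is just that shape — boundary = 38.08 mm. Overall, the cross-section is a single solid region. Total boundary length (outer) = 38.08 mm.

38.08 mm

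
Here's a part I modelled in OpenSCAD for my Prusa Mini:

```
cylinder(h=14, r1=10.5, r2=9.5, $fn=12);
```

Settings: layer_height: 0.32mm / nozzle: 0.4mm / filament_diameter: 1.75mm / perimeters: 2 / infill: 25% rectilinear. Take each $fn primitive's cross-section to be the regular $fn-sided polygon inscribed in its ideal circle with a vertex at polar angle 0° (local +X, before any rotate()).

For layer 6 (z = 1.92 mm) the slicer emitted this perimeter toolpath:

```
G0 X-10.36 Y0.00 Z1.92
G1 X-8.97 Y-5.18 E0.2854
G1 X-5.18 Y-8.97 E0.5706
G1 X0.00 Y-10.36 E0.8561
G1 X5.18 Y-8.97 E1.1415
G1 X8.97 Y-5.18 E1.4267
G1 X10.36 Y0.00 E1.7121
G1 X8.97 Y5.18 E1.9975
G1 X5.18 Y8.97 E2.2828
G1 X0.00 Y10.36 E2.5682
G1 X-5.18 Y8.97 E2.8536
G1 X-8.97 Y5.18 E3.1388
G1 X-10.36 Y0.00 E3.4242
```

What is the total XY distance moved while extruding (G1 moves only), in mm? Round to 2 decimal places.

64.35 mm

Sum the Euclidean lengths of each G1 segment: total = 64.35 mm.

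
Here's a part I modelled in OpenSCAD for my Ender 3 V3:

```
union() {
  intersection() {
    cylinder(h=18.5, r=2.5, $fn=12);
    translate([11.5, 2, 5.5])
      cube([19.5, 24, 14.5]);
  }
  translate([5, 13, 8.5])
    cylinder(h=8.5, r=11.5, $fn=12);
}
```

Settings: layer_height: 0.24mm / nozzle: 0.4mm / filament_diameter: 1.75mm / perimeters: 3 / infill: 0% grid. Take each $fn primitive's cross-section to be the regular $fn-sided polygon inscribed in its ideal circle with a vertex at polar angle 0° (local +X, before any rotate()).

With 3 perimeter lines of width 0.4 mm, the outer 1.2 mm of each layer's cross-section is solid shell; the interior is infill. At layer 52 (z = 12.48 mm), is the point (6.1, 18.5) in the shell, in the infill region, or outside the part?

At z = 12.48 mm: the r=2.5 cylinder gives a regular 12-gon of circumradius 2.5 (constant along its height); the cube at (11.5, 2) (footprint 19.5×24) is included at this height; Keeping only the common overlap: the 19.5×24 cube at (11.5, 2) does not overlap the r=2.5 cylinder (empty) — nothing remains; the r=11.5 cylinder at (5, 13) gives a regular 12-gon of circumradius 11.5 (constant along its height); Merging all regions: only the r=11.5 cylinder at (5, 13) is present, so the union is just that shape — 1 connected region. Overall, the cross-section is a single solid region. The nearest boundary edge runs (10.75, 22.96)→(5.00, 24.50); distance from the point to it = 5.51 mm. The point is inside the cross-section and 5.51 mm from the nearest boundary — more than the 1.2 mm shell width (3 × 0.4), so it's in the infill interior.

infill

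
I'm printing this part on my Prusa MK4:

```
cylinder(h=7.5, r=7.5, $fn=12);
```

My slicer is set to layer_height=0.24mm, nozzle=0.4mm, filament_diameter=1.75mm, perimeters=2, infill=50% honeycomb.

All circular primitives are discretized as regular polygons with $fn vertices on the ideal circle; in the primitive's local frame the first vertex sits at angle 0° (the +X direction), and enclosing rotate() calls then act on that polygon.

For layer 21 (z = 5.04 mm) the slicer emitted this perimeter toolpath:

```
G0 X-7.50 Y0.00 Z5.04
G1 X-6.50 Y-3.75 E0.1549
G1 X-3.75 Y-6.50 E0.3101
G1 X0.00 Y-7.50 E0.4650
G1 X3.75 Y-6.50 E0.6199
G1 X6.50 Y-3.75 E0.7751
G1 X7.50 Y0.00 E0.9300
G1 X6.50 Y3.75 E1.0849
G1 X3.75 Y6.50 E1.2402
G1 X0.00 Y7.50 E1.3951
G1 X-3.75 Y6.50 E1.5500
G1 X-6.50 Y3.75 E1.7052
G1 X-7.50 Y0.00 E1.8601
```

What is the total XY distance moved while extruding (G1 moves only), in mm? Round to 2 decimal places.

46.60 mm

Sum the Euclidean lengths of each G1 segment: total = 46.60 mm.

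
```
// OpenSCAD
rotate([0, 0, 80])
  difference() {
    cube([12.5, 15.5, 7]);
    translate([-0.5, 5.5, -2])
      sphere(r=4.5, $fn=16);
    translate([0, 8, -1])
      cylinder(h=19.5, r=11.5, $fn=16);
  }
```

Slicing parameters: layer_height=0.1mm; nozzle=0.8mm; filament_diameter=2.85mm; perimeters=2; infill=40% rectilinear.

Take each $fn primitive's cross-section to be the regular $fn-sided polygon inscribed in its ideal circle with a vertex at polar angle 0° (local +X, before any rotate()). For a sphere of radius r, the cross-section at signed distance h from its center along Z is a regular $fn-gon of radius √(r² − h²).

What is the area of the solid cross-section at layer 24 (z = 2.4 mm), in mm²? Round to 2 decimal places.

At z = 2.4 mm: the 12.5×15.5 cube contributes its full rectangle (area 193.75 mm²); the r=4.5 sphere at (-0.5, 5.5) slices to a regular 16-gon of circumradius 0.943 (√(r²−h²) with h=4.4 from center) (area = (16/2)·0.943²·sin(360°/16) = 2.72 mm²); the cylinder at (0, 8): section is a regular 16-gon, circumradius r=11.5 (area = (16/2)·11.500²·sin(360°/16) = 404.88 mm²); After the difference (first − rest): starting from the 12.5×15.5 cube (193.75 mm²), the r=4.5 sphere at (-0.5, 5.5) partially overlaps it — only the 0.48 mm² overlap (of its 2.72 mm²) is removed, clipping the outline; the r=11.5 cylinder at (0, 8) partially overlaps it — only the 160.52 mm² overlap (of its 404.88 mm²) is removed, clipping the outline — area = 32.75 mm²; (whole slice rotated 80° about Z — lengths, areas and connectivity unchanged). Overall, the cross-section is a single solid region. Net area = 32.75 mm².

32.75 mm²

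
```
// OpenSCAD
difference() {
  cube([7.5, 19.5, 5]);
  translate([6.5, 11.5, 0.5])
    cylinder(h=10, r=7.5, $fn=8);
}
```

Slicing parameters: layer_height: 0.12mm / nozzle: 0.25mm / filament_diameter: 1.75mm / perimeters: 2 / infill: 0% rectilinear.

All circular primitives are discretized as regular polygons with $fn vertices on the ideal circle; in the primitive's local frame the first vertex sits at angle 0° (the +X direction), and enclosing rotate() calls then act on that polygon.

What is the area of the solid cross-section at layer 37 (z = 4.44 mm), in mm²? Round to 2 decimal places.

At z = 4.44 mm: the cube (footprint 7.5×19.5) is included at this height (area 146.25 mm²); the cylinder at (6.5, 11.5): section is a regular 8-gon, circumradius r=7.5 (area = (8/2)·7.500²·sin(360°/8) = 159.10 mm²); Taking the first minus the rest: starting from the 7.5×19.5 cube (146.25 mm²), the r=7.5 cylinder at (6.5, 11.5) partially overlaps it — only the 91.72 mm² overlap (of its 159.10 mm²) is removed, clipping the outline — area = 54.53 mm². Overall, the cross-section has 2 separate islands. Net area = 54.53 mm².

54.53 mm²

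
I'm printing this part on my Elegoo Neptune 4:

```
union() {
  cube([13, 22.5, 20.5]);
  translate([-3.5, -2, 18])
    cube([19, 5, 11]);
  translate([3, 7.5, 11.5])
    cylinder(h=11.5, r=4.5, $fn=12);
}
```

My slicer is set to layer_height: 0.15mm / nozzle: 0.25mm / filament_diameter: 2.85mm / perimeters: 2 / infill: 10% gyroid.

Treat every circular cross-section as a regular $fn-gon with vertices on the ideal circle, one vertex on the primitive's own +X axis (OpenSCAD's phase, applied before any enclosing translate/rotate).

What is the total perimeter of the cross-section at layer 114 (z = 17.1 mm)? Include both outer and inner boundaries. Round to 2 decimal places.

At z = 17.1 mm: the cube (footprint 13×22.5) is included at this height (perimeter 71.00 mm); the cube at (-3.5, -2) is absent (z outside [18, 29]); the cylinder at (3, 7.5): section is a regular 12-gon, circumradius r=4.5 (perimeter = 2·12·4.500·sin(180°/12) = 27.95 mm); Merging all regions: the regions partially overlap (shared area 54.55 mm²), so the edge portions inside another operand are dropped and the merged outline is re-measured after clipping — boundary = 71.90 mm. Overall, the cross-section is a single solid region. Total boundary length (outer) = 71.90 mm.

71.90 mm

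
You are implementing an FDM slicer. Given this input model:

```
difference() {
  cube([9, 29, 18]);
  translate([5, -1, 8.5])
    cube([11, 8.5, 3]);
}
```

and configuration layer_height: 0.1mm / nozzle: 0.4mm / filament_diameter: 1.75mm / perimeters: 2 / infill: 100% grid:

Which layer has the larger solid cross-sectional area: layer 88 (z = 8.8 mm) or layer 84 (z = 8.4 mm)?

layer 84 (z = 8.4 mm)

Layer 88 (z = 8.8): the cube is present — its section is the full 9×29 rectangle (area 261.00 mm²); the cube at (5, -1) (footprint 11×8.5) is included at this height (area 93.50 mm²); Subtracting the remaining from the first: starting from the 9×29 cube (261.00 mm²), the 11×8.5 cube at (5, -1) partially overlaps it — only the 30.00 mm² overlap (of its 93.50 mm²) is removed, clipping the outline — area = 231.00 mm². So its area = 231.00 mm². Layer 84 (z = 8.4): the 9×29 cube contributes its full rectangle (area 261.00 mm²); the cube at (5, -1) is absent (z outside [8.5, 11.5]); Taking the first minus the rest: none of the subtracted shapes is present at this height, so the 9×29 cube is unchanged — area = 261.00 mm². So its area = 261.00 mm². Layer 84 is larger (261.00 vs 231.00 mm²).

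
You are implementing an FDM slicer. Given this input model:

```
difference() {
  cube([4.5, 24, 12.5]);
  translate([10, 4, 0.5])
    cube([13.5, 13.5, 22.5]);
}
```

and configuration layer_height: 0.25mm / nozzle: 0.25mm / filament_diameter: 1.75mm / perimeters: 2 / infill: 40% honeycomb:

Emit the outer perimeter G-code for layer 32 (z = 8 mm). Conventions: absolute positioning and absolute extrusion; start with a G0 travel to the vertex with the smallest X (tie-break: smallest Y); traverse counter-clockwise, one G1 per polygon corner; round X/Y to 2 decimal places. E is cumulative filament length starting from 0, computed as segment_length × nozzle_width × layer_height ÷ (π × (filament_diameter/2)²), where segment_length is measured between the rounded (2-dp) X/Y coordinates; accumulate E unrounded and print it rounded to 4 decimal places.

G0 X0.00 Y0.00 Z8.00
G1 X4.50 Y0.00 E0.1169
G1 X4.50 Y24.00 E0.7406
G1 X0.00 Y24.00 E0.8575
G1 X0.00 Y0.00 E1.4811

At z = 8 mm: the cube (footprint 4.5×24) is included at this height; the 13.5×13.5 cube at (10, 4) contributes its full rectangle; After the difference (first − rest): starting from the 4.5×24 cube, the 13.5×13.5 cube at (10, 4) misses the remaining region (no effect) — 1 connected region. The outline is a single polygon with 4 vertices. Extrusion per mm of travel: 0.25 × 0.25 / (π × 0.875²) = 0.025984. Accumulating E over each segment gives final E = 1.4811.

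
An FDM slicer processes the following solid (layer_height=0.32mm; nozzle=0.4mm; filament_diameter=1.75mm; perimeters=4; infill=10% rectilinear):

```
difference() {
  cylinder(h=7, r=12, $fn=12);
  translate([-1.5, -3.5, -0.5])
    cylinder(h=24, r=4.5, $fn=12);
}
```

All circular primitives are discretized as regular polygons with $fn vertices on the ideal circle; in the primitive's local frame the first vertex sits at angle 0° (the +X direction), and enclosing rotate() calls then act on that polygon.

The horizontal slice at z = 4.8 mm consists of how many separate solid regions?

1

At z = 4.8 mm: the cylinder: section is a regular 12-gon, circumradius r=12; the r=4.5 cylinder at (-1.5, -3.5) contributes a regular 12-gon of circumradius 4.5; Subtracting the remaining from the first: starting from the r=12 cylinder, the r=4.5 cylinder at (-1.5, -3.5) lies wholly inside it (removes its full 60.75 mm² and its 27.95 mm outline becomes a hole wall) — 1 connected region with 1 hole. The result has 1 disconnected region.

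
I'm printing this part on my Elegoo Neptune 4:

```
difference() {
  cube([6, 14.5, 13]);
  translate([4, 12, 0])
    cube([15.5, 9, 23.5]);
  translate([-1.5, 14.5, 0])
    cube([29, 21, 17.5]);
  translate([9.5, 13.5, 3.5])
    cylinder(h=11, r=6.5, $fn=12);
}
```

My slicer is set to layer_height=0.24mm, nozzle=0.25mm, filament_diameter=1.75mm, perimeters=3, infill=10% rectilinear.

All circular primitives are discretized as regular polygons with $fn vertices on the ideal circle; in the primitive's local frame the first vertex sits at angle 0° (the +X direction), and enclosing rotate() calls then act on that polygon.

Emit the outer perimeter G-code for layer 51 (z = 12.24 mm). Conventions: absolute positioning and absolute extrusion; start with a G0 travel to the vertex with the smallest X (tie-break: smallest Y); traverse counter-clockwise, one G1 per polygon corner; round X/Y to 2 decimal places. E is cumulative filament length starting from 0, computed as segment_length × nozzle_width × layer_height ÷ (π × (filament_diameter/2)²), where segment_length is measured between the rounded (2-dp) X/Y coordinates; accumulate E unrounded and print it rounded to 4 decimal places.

At z = 12.24 mm: the cube is present — its section is the full 6×14.5 rectangle; the 15.5×9 cube at (4, 12) contributes its full rectangle; the 29×21 cube at (-1.5, 14.5) contributes its full rectangle; the cylinder at (9.5, 13.5): section is a regular 12-gon, circumradius r=6.5; Taking the first minus the rest: starting from the 6×14.5 cube, the 15.5×9 cube at (4, 12) partially overlaps it — only the 5.00 mm² overlap (of its 139.50 mm²) is removed, clipping the outline; the 29×21 cube at (-1.5, 14.5) misses the remaining region (no effect); the r=6.5 cylinder at (9.5, 13.5) partially overlaps it — only the 8.47 mm² overlap (of its 126.75 mm²) is removed, clipping the outline — 1 connected region. The outline is a single polygon with 7 vertices. Extrusion per mm of travel: 0.25 × 0.24 / (π × 0.875²) = 0.024945. Accumulating E over each segment gives final E = 0.9804.

G0 X0.00 Y0.00 Z12.24
G1 X6.00 Y0.00 E0.1497
G1 X6.00 Y8.12 E0.3522
G1 X3.87 Y10.25 E0.4274
G1 X3.00 Y13.50 E0.5113
G1 X3.27 Y14.50 E0.5371
G1 X0.00 Y14.50 E0.6187
G1 X0.00 Y0.00 E0.9804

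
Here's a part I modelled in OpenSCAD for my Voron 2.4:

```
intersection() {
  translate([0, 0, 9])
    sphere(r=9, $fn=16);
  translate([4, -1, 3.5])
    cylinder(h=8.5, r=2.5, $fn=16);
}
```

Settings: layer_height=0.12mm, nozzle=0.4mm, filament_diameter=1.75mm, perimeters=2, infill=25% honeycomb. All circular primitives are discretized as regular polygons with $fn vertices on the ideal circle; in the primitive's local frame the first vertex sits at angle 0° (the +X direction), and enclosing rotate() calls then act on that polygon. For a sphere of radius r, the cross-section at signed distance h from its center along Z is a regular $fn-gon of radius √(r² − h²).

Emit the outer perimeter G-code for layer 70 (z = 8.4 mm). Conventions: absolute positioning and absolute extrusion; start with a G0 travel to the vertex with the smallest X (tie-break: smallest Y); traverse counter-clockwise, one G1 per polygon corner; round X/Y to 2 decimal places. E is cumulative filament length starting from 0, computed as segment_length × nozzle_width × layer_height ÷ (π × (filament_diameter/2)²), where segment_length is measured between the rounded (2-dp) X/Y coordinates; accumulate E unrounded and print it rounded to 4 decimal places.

At z = 8.4 mm: the r=9 sphere slices to a regular 16-gon of circumradius 8.980 (√(r²−h²) with h=0.6 from center); the r=2.5 cylinder at (4, -1) gives a regular 16-gon of circumradius 2.5 (constant along its height); Keeping only the common overlap: the r=2.5 cylinder at (4, -1) lies inside the r=9 sphere, so the common part is the r=2.5 cylinder at (4, -1) itself — 1 connected region. The outline is a single polygon with 16 vertices. Extrusion per mm of travel: 0.4 × 0.12 / (π × 0.875²) = 0.019956. Accumulating E over each segment gives final E = 0.3117.

G0 X1.50 Y-1.00 Z8.40
G1 X1.69 Y-1.96 E0.0195
G1 X2.23 Y-2.77 E0.0390
G1 X3.04 Y-3.31 E0.0584
G1 X4.00 Y-3.50 E0.0779
G1 X4.96 Y-3.31 E0.0974
G1 X5.77 Y-2.77 E0.1169
G1 X6.31 Y-1.96 E0.1363
G1 X6.50 Y-1.00 E0.1558
G1 X6.31 Y-0.04 E0.1754
G1 X5.77 Y0.77 E0.1948
G1 X4.96 Y1.31 E0.2142
G1 X4.00 Y1.50 E0.2337
G1 X3.04 Y1.31 E0.2533
G1 X2.23 Y0.77 E0.2727
G1 X1.69 Y-0.04 E0.2921
G1 X1.50 Y-1.00 E0.3117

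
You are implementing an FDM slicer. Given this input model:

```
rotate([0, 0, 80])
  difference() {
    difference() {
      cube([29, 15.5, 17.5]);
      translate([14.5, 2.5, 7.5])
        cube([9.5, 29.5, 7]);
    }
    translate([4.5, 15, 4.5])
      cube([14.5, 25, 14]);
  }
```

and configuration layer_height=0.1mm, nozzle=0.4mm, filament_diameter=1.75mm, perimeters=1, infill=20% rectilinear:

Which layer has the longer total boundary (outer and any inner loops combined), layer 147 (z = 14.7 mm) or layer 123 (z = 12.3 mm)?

layer 123 (z = 12.3 mm)

Layer 147 (z = 14.7): the 29×15.5 cube contributes its full rectangle (perimeter 89.00 mm); the cube at (14.5, 2.5) does not reach this height (z outside [7.5, 14.5]); Subtracting the remaining from the first: none of the subtracted shapes is present at this height, so the 29×15.5 cube is unchanged — boundary = 89.00 mm; the 14.5×25 cube at (4.5, 15) contributes its full rectangle (perimeter 79.00 mm); After the difference (first − rest): starting from the result so far, the 14.5×25 cube at (4.5, 15) partially overlaps it — only the 7.25 mm² overlap (of its 362.50 mm²) is removed, clipping the outline — boundary = 90.00 mm; (whole slice rotated 80° about Z — lengths, areas and connectivity unchanged). So its perimeter = 90.00 mm. Layer 123 (z = 12.3): the 29×15.5 cube contributes its full rectangle (perimeter 89.00 mm); the cube at (14.5, 2.5) (footprint 9.5×29.5) is included at this height (perimeter 78.00 mm); After the difference (first − rest): starting from the 29×15.5 cube, the 9.5×29.5 cube at (14.5, 2.5) partially overlaps it — only the 123.50 mm² overlap (of its 280.25 mm²) is removed, clipping the outline — boundary = 115.00 mm; the 14.5×25 cube at (4.5, 15) contributes its full rectangle (perimeter 79.00 mm); After the difference (first − rest): starting from that combined region, the 14.5×25 cube at (4.5, 15) partially overlaps it — only the 5.00 mm² overlap (of its 362.50 mm²) is removed, clipping the outline — boundary = 115.00 mm; (whole slice rotated 80° about Z — lengths, areas and connectivity unchanged). So its perimeter = 115.00 mm. Layer 123 is larger (115.00 vs 90.00 mm).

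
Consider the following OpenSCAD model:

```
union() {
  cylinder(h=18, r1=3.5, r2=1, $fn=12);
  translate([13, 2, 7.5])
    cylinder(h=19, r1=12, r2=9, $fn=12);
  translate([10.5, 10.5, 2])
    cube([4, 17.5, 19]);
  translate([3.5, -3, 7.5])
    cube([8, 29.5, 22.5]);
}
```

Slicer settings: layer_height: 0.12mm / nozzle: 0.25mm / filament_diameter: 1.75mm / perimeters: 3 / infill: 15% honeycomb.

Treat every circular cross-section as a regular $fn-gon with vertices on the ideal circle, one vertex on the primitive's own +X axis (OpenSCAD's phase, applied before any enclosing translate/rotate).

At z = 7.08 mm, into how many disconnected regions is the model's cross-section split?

At z = 7.08 mm: the cone (r1=3.5→r2=1) has section circumradius 2.517 here — a regular 12-gon; the cone at (13, 2) does not reach this height (z outside [7.5, 26.5]); the cube at (10.5, 10.5) (footprint 4×17.5) is included at this height; the cube at (3.5, -3) is absent (z outside [7.5, 30]); Taking the union: the 2 present regions are separate (no shared area or edge), so areas and boundary lengths simply add and each stays a separate island — 2 connected regions. The result has 2 disconnected regions.

2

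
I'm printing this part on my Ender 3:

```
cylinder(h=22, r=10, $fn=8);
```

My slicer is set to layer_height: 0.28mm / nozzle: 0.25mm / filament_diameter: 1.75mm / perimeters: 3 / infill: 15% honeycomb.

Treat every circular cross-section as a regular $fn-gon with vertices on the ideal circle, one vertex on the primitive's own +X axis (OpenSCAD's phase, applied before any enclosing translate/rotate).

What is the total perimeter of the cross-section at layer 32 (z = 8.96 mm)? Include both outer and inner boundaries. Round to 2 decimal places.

At z = 8.96 mm: the r=10 cylinder gives a regular 8-gon of circumradius 10 (constant along its height) (perimeter = 2·8·10.000·sin(180°/8) = 61.23 mm). Overall, the cross-section is a single solid region. Total boundary length (outer) = 61.23 mm.

61.23 mm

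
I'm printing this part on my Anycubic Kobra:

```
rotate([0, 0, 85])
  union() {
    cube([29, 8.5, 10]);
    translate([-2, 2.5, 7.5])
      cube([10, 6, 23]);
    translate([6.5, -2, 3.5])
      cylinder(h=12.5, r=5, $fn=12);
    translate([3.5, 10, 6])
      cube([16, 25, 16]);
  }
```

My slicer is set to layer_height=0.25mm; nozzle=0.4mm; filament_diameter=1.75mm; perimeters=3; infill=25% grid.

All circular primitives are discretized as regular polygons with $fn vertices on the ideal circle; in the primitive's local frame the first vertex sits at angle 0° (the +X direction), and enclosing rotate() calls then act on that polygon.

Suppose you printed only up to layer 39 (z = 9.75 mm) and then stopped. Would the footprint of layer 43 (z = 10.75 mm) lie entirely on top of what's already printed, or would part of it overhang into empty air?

entirely on top

Compare the two slices. At z = 9.75: the cube is present — its section is the full 29×8.5 rectangle (area 246.50 mm²); the cube at (-2, 2.5) is present — its section is the full 10×6 rectangle (area 60.00 mm²); the cylinder at (6.5, -2): section is a regular 12-gon, circumradius r=5 (area = (12/2)·5.000²·sin(360°/12) = 75.00 mm²); the cube at (3.5, 10) is present — its section is the full 16×25 rectangle (area 400.00 mm²); Merging all regions: the regions partially overlap — summed areas 781.50 mm² minus the doubly-counted overlap 66.57 mm² gives 714.93 mm² — area = 714.93 mm²; (rotated 85° about Z; rotation is an isometry so areas/perimeters/island counts are preserved). At z = 10.75: the cube is absent (z outside [0, 10]); the cube at (-2, 2.5) is present — its section is the full 10×6 rectangle (area 60.00 mm²); the r=5 cylinder at (6.5, -2) gives a regular 12-gon of circumradius 5 (constant along its height) (area = (12/2)·5.000²·sin(360°/12) = 75.00 mm²); the cube at (3.5, 10) is present — its section is the full 16×25 rectangle (area 400.00 mm²); Merging all regions: the regions partially overlap — summed areas 535.00 mm² minus the doubly-counted overlap 0.92 mm² gives 534.08 mm² — area = 534.08 mm²; (rotated 85° about Z; rotation is an isometry so areas/perimeters/island counts are preserved). Checking containment: the cross-section at z = 10.75 is a subset of the cross-section at z = 9.75.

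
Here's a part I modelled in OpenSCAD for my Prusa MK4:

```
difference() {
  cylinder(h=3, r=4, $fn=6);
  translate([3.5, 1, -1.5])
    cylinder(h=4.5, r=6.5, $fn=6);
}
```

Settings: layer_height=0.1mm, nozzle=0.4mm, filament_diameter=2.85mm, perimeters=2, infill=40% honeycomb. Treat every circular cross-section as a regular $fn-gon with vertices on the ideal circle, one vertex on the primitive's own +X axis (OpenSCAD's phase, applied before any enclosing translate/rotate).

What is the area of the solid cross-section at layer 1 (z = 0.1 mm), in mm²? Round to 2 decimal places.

At z = 0.1 mm: the r=4 cylinder contributes a regular 6-gon of circumradius 4 (area = (6/2)·4.000²·sin(360°/6) = 41.57 mm²); the r=6.5 cylinder at (3.5, 1) gives a regular 6-gon of circumradius 6.5 (constant along its height) (area = (6/2)·6.500²·sin(360°/6) = 109.77 mm²); After the difference (first − rest): starting from the r=4 cylinder (41.57 mm²), the r=6.5 cylinder at (3.5, 1) partially overlaps it — only the 34.06 mm² overlap (of its 109.77 mm²) is removed, clipping the outline — area = 7.51 mm². Overall, the cross-section is a single solid region. Net area = 7.51 mm².

7.51 mm²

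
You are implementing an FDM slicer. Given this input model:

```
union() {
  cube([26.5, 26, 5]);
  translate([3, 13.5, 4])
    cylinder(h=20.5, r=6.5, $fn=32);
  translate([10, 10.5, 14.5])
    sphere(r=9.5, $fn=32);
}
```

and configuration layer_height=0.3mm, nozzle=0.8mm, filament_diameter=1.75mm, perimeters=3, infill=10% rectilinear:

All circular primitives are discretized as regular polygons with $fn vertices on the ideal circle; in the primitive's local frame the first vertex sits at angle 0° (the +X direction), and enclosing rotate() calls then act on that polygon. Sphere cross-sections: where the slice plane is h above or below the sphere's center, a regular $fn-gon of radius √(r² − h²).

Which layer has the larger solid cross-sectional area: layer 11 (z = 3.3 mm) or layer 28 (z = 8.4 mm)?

layer 11 (z = 3.3 mm)

Layer 11 (z = 3.3): the cube (footprint 26.5×26) is included at this height (area 689.00 mm²); the cylinder at (3, 13.5) is not intersected at this z (z outside [4, 24.5]); the sphere at (10, 10.5) is absent (|z−center|=11.200 > r=9.5); Taking the union: only the 26.5×26 cube is present, so the union is just that shape — area = 689.00 mm². So its area = 689.00 mm². Layer 28 (z = 8.4): the cube is not intersected at this z (z outside [0, 5]); the r=6.5 cylinder at (3, 13.5) contributes a regular 32-gon of circumradius 6.5 (area = (32/2)·6.500²·sin(360°/32) = 131.88 mm²); the r=9.5 sphere at (10, 10.5) slices to a regular 32-gon of circumradius 7.283 (√(r²−h²) with h=6.1 from center) (area = (32/2)·7.283²·sin(360°/32) = 165.56 mm²); Combining (union): the regions partially overlap — summed areas 297.44 mm² minus the doubly-counted overlap 49.09 mm² gives 248.35 mm² — area = 248.35 mm². So its area = 248.35 mm². Layer 11 is larger (689.00 vs 248.35 mm²).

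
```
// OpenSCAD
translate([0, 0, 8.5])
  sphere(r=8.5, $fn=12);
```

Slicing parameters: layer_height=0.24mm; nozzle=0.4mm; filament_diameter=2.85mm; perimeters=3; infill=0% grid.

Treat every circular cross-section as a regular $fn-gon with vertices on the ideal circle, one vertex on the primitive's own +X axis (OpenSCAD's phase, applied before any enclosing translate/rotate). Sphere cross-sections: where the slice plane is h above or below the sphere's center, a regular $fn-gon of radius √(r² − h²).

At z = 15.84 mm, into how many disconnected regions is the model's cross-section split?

1

At z = 15.84 mm: the r=8.5 sphere contributes a regular 12-gon of circumradius √(8.5²−7.34²) = 4.287. The result has 1 disconnected region.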